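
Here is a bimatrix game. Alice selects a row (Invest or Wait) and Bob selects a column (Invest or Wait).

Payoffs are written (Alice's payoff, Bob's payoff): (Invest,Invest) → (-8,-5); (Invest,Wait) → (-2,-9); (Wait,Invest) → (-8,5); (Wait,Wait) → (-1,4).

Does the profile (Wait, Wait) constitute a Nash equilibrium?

No

At (Wait, Wait), Alice earns -1; switching to Invest would give -2, so Alice has no profitable deviation.
Bob earns 4; switching to Invest would give 5, so Bob would deviate.
Since at least one player can profitably deviate, this is not a Nash equilibrium.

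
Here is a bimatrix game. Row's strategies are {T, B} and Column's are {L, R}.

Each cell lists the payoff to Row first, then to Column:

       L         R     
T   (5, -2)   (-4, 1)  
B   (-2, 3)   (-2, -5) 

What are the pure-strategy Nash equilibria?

none

(T, L): Column prefers R (1 > -2) — not an equilibrium.
(T, R): Row prefers B (-2 > -4) — not an equilibrium.
(B, L): Row prefers T (5 > -2) — not an equilibrium.
(B, R): Column prefers L (3 > -5) — not an equilibrium.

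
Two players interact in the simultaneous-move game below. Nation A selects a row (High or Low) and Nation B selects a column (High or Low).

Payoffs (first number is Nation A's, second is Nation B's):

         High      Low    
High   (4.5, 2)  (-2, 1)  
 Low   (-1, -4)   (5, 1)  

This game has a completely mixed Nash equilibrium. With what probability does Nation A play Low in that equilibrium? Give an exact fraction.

Let x be the probability that Nation A plays High. In a completely mixed equilibrium, Nation B must be indifferent between High and Low.
Nation B's expected payoff from High is 2x − 4(1−x); from Low it is x + (1−x).
Setting these equal: 6x − 4 = 1, so x = 5/6.
Therefore Nation A plays Low with probability 1 − 5/6 = 1/6.

1/6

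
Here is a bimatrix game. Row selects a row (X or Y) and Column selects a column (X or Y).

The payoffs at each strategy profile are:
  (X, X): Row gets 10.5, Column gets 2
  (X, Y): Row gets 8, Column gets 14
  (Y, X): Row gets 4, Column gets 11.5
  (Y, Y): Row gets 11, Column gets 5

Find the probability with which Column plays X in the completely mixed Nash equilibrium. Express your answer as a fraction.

Let y be the probability that Column plays X. In a completely mixed equilibrium, Row must be indifferent between X and Y.
Row's expected payoff from X is 10.5y + 8(1−y); from Y it is 4y + 11(1−y).
Setting these equal: 2.5y + 8 = −7y + 11, so y = 6/19.

6/19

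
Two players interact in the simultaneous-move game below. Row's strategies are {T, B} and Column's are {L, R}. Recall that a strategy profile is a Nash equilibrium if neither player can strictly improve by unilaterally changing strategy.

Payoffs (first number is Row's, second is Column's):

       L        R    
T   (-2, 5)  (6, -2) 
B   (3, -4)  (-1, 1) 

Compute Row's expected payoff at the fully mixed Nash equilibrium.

4/3

First find q, the probability Column plays L, from Row's indifference between T and B: −2q + 6(1−q) = 3q − (1−q), giving q = 7/12.
Since Row is indifferent in equilibrium, Row's expected payoff equals the payoff from either row against (7/12, 5/12). Using T: −2(7/12) + 6(5/12) = 4/3.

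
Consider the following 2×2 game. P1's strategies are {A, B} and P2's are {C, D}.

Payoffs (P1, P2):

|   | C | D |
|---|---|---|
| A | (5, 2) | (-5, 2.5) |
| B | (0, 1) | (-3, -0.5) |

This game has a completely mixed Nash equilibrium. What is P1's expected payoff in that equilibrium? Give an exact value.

-15/7

First find q, the probability P2 plays C, from P1's indifference between A and B: 5q − 5(1−q) = −3(1−q), giving q = 2/7.
Since P1 is indifferent in equilibrium, P1's expected payoff equals the payoff from either row against (2/7, 5/7). Using A: 5(2/7) − 5(5/7) = -15/7.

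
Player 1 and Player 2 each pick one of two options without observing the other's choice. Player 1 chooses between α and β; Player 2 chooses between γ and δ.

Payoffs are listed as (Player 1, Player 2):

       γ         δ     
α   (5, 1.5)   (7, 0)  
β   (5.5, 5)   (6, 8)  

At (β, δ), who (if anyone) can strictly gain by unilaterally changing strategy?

Player 1

Player 1 at (β, δ) earns 6; deviating to α yields 7 — a strict improvement.
Player 2 earns 8; deviating to γ yields 5 — not better.
Only Player 1 has a strictly profitable deviation.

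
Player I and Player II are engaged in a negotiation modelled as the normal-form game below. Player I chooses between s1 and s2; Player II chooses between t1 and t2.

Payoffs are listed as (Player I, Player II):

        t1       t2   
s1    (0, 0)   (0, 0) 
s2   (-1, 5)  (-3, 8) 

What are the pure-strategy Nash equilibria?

(s1, t1) and (s1, t2)

(s1, t1): Player I gets 0 ≥ -1 from s2, and Player II gets 0 ≥ 0 from t2 — Nash equilibrium.
(s1, t2): Player I gets 0 ≥ -3 from s2, and Player II gets 0 ≥ 0 from t1 — Nash equilibrium.
(s2, t1): Player I prefers s1 (0 > -1); Player II prefers t2 (8 > 5) — not an equilibrium.
(s2, t2): Player I prefers s1 (0 > -3) — not an equilibrium.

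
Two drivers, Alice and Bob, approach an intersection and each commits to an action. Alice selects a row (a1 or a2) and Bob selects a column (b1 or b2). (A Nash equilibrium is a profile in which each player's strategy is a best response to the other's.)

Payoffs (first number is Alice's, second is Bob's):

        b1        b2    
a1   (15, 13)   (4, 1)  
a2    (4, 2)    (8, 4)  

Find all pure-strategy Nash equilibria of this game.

(a1, b1) and (a2, b2)

(a1, b1): Alice gets 15 ≥ 4 from a2, and Bob gets 13 ≥ 1 from b2 — Nash equilibrium.
(a1, b2): Alice prefers a2 (8 > 4); Bob prefers b1 (13 > 1) — not an equilibrium.
(a2, b1): Alice prefers a1 (15 > 4); Bob prefers b2 (4 > 2) — not an equilibrium.
(a2, b2): Alice gets 8 ≥ 4 from a1, and Bob gets 4 ≥ 2 from b1 — Nash equilibrium.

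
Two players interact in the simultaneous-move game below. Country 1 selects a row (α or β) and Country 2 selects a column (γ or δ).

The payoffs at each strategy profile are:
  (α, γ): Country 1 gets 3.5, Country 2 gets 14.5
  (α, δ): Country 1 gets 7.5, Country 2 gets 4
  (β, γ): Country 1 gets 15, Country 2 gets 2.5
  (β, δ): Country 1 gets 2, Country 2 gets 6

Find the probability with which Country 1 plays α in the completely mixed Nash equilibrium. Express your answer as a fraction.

Let p be the probability that Country 1 plays α. In a completely mixed equilibrium, Country 2 must be indifferent between γ and δ.
Country 2's expected payoff from γ is 14.5p + 2.5(1−p); from δ it is 4p + 6(1−p).
Setting these equal: 12p + 2.5 = −2p + 6, so p = 1/4.

1/4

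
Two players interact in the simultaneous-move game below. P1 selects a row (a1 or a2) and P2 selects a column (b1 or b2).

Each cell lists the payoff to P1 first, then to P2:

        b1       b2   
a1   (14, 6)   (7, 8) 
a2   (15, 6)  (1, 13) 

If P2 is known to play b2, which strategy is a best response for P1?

Against b2, P1 earns 7 from a1 and 1 from a2.
So a1 is the best response.

a1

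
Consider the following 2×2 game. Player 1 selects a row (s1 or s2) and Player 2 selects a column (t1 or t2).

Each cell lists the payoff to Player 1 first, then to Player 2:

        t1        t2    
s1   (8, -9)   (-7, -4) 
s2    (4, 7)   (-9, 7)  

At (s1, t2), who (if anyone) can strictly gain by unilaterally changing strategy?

Player 1 at (s1, t2) earns -7; deviating to s2 yields -9 — not better.
Player 2 earns -4; deviating to t1 yields -9 — not better.
Neither player can strictly improve; the profile is a Nash equilibrium.

Neither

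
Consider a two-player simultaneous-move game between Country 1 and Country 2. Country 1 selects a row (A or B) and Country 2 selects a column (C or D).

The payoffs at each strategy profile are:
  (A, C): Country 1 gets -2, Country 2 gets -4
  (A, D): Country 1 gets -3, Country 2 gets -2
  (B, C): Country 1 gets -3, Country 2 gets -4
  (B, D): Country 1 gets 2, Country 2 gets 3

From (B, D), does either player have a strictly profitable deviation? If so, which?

Neither

Country 1 at (B, D) earns 2; deviating to A yields -3 — not better.
Country 2 earns 3; deviating to C yields -4 — not better.
Neither player can strictly improve; the profile is a Nash equilibrium.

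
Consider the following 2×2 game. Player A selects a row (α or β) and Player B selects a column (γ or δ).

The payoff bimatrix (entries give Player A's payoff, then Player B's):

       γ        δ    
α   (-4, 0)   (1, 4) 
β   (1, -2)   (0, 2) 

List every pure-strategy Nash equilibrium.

(α, γ): Player A prefers β (1 > -4); Player B prefers δ (4 > 0) — not an equilibrium.
(α, δ): Player A gets 1 ≥ 0 from β, and Player B gets 4 ≥ 0 from γ — Nash equilibrium.
(β, γ): Player B prefers δ (2 > -2) — not an equilibrium.
(β, δ): Player A prefers α (1 > 0) — not an equilibrium.

(α, δ)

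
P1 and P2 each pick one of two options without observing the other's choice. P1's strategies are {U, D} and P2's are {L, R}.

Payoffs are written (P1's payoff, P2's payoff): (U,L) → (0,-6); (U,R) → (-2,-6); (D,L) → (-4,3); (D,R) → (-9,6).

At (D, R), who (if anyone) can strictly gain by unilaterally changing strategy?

P1 at (D, R) earns -9; deviating to U yields -2 — a strict improvement.
P2 earns 6; deviating to L yields 3 — not better.
Only P1 has a strictly profitable deviation.

P1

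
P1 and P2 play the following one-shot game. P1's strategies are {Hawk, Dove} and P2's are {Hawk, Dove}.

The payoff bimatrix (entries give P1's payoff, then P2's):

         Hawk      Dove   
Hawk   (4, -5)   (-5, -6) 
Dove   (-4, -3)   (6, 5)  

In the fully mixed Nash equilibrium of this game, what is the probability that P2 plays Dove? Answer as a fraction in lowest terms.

8/19

Let c be the probability that P2 plays Hawk. In a completely mixed equilibrium, P1 must be indifferent between Hawk and Dove.
P1's expected payoff from Hawk is 4c − 5(1−c); from Dove it is −4c + 6(1−c).
Setting these equal: 9c − 5 = −10c + 6, so c = 11/19.
Therefore P2 plays Dove with probability 1 − 11/19 = 8/19.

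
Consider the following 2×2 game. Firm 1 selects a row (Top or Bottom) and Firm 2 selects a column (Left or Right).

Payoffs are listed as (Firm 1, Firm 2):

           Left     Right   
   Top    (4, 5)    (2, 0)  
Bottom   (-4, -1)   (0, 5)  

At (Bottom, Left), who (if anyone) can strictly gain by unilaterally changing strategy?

Firm 1 at (Bottom, Left) earns -4; deviating to Top yields 4 — a strict improvement.
Firm 2 earns -1; deviating to Right yields 5 — a strict improvement.
Both Firm 1 and Firm 2 have strictly profitable deviations.

Both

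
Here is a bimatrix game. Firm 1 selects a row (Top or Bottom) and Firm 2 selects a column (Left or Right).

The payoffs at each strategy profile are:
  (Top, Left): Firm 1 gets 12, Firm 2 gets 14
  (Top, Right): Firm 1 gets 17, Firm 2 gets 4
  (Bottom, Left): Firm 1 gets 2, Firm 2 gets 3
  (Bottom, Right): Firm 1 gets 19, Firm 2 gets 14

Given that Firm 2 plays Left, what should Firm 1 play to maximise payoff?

Against Left, Firm 1 earns 12 from Top and 2 from Bottom.
So Top is the best response.

Top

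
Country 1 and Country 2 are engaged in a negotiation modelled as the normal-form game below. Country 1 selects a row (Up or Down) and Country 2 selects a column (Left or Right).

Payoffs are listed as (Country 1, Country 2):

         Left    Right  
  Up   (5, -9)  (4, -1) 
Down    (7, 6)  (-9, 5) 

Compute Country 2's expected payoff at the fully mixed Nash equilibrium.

13/3

First find p, the probability Country 1 plays Up, from Country 2's indifference between Left and Right: −9p + 6(1−p) = −p + 5(1−p), giving p = 1/9.
Since Country 2 is indifferent in equilibrium, Country 2's expected payoff equals the payoff from either column against (1/9, 8/9). Using Left: −9(1/9) + 6(8/9) = 13/3.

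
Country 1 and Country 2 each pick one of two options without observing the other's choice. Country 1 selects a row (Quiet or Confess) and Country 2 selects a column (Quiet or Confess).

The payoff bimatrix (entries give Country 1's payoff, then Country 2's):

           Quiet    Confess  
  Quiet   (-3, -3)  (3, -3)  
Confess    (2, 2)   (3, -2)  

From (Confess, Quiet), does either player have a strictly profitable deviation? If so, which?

Neither

Country 1 at (Confess, Quiet) earns 2; deviating to Quiet yields -3 — not better.
Country 2 earns 2; deviating to Confess yields -2 — not better.
Neither player can strictly improve; the profile is a Nash equilibrium.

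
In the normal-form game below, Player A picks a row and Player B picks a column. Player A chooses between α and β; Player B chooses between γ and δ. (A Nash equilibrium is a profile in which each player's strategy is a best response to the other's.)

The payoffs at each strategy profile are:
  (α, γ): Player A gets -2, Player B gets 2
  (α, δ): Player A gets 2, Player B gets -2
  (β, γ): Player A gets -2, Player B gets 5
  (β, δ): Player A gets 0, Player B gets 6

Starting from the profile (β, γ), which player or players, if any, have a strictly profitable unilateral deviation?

Player B

Player A at (β, γ) earns -2; deviating to α yields -2 — not better.
Player B earns 5; deviating to δ yields 6 — a strict improvement.
Only Player B has a strictly profitable deviation.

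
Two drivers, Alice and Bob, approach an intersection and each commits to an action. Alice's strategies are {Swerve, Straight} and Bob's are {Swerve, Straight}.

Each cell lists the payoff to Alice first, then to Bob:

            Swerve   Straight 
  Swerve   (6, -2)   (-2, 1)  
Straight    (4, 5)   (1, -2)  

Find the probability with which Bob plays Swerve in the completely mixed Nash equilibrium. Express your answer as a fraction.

3/5

Let q be the probability that Bob plays Swerve. In a completely mixed equilibrium, Alice must be indifferent between Swerve and Straight.
Alice's expected payoff from Swerve is 6q − 2(1−q); from Straight it is 4q + (1−q).
Setting these equal: 8q − 2 = 3q + 1, so q = 3/5.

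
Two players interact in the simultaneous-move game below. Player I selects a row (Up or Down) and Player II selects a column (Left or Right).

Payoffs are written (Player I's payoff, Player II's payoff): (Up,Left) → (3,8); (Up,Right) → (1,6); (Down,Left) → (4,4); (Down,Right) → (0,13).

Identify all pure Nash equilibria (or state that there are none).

(Up, Left): Player I prefers Down (4 > 3) — not an equilibrium.
(Up, Right): Player II prefers Left (8 > 6) — not an equilibrium.
(Down, Left): Player II prefers Right (13 > 4) — not an equilibrium.
(Down, Right): Player I prefers Up (1 > 0) — not an equilibrium.

none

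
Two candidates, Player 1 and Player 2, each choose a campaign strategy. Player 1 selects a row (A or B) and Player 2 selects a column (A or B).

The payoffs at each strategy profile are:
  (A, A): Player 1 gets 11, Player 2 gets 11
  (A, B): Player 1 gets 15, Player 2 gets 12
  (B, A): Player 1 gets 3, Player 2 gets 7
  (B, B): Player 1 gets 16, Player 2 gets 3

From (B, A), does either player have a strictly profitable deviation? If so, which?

Player 1 at (B, A) earns 3; deviating to A yields 11 — a strict improvement.
Player 2 earns 7; deviating to B yields 3 — not better.
Only Player 1 has a strictly profitable deviation.

Player 1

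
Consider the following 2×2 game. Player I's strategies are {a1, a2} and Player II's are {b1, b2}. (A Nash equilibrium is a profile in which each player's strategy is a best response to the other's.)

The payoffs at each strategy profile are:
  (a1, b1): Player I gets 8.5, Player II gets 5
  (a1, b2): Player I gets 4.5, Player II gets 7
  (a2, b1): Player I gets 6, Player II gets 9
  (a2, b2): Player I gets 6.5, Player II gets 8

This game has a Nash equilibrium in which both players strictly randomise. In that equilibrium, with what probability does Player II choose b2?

Let y be the probability that Player II plays b1. In a completely mixed equilibrium, Player I must be indifferent between a1 and a2.
Player I's expected payoff from a1 is 8.5y + 4.5(1−y); from a2 it is 6y + 6.5(1−y).
Setting these equal: 4y + 4.5 = −0.5y + 6.5, so y = 4/9.
Therefore Player II plays b2 with probability 1 − 4/9 = 5/9.

5/9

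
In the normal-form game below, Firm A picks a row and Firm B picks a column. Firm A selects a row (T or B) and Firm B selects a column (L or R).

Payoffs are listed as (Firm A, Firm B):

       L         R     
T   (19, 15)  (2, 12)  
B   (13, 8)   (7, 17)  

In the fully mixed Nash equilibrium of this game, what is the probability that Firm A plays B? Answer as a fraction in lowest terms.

Let p be the probability that Firm A plays T. In a completely mixed equilibrium, Firm B must be indifferent between L and R.
Firm B's expected payoff from L is 15p + 8(1−p); from R it is 12p + 17(1−p).
Setting these equal: 7p + 8 = −5p + 17, so p = 3/4.
Therefore Firm A plays B with probability 1 − 3/4 = 1/4.

1/4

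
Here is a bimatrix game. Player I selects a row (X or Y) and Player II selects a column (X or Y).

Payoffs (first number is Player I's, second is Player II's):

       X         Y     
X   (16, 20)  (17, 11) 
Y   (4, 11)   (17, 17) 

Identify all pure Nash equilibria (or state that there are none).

(X, X) and (Y, Y)

(X, X): Player I gets 16 ≥ 4 from Y, and Player II gets 20 ≥ 11 from Y — Nash equilibrium.
(X, Y): Player II prefers X (20 > 11) — not an equilibrium.
(Y, X): Player I prefers X (16 > 4); Player II prefers Y (17 > 11) — not an equilibrium.
(Y, Y): Player I gets 17 ≥ 17 from X, and Player II gets 17 ≥ 11 from X — Nash equilibrium.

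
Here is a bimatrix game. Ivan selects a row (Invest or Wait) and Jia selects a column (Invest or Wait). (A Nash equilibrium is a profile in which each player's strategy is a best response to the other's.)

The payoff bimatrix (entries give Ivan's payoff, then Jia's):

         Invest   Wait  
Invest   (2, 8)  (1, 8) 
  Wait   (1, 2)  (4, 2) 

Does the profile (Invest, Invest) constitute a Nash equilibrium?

Yes

At (Invest, Invest), Ivan earns 2; switching to Wait would give 1, so Ivan has no profitable deviation.
Jia earns 8; switching to Wait would give 8, so Jia has no profitable deviation.
Neither player can gain by a unilateral deviation, so this profile is a Nash equilibrium.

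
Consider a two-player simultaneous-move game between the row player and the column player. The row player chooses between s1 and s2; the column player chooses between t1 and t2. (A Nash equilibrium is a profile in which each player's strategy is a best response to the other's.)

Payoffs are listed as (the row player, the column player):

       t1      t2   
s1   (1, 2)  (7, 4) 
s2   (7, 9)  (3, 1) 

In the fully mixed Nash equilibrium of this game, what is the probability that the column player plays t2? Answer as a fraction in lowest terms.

3/5

Let c be the probability that the column player plays t1. In a completely mixed equilibrium, the row player must be indifferent between s1 and s2.
The row player's expected payoff from s1 is c + 7(1−c); from s2 it is 7c + 3(1−c).
Setting these equal: −6c + 7 = 4c + 3, so c = 2/5.
Therefore the column player plays t2 with probability 1 − 2/5 = 3/5.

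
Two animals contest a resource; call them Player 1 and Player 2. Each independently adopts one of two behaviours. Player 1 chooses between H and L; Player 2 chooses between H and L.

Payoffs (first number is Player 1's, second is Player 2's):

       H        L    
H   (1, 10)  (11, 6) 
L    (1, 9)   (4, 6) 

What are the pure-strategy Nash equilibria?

(H, H) and (L, H)

(H, H): Player 1 gets 1 ≥ 1 from L, and Player 2 gets 10 ≥ 6 from L — Nash equilibrium.
(H, L): Player 2 prefers H (10 > 6) — not an equilibrium.
(L, H): Player 1 gets 1 ≥ 1 from H, and Player 2 gets 9 ≥ 6 from L — Nash equilibrium.
(L, L): Player 1 prefers H (11 > 4); Player 2 prefers H (9 > 6) — not an equilibrium.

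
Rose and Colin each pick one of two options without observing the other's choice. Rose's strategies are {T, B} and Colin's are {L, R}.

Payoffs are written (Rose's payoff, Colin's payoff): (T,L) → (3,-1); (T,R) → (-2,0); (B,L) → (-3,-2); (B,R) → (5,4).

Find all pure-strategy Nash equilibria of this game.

(B, R)

(T, L): Colin prefers R (0 > -1) — not an equilibrium.
(T, R): Rose prefers B (5 > -2) — not an equilibrium.
(B, L): Rose prefers T (3 > -3); Colin prefers R (4 > -2) — not an equilibrium.
(B, R): Rose gets 5 ≥ -2 from T, and Colin gets 4 ≥ -2 from L — Nash equilibrium.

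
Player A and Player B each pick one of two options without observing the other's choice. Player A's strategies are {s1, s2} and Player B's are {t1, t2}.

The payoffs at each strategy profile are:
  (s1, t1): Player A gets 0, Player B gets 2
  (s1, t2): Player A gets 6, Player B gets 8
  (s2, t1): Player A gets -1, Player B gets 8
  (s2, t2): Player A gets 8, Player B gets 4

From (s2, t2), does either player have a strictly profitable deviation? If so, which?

Player B

Player A at (s2, t2) earns 8; deviating to s1 yields 6 — not better.
Player B earns 4; deviating to t1 yields 8 — a strict improvement.
Only Player B has a strictly profitable deviation.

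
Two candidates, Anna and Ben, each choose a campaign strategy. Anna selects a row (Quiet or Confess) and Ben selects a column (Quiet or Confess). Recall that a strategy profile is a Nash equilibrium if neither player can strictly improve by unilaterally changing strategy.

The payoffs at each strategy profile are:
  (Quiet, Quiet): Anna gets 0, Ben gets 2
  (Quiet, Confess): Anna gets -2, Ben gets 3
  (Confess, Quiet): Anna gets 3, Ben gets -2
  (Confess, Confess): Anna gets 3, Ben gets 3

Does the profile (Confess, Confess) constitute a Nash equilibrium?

Yes

At (Confess, Confess), Anna earns 3; switching to Quiet would give -2, so Anna has no profitable deviation.
Ben earns 3; switching to Quiet would give -2, so Ben has no profitable deviation.
Neither player can gain by a unilateral deviation, so this profile is a Nash equilibrium.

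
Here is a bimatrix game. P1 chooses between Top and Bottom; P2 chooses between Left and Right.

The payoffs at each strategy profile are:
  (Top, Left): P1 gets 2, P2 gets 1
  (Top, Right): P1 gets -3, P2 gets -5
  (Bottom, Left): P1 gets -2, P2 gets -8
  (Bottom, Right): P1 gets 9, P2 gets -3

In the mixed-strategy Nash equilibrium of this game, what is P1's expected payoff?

First find y, the probability P2 plays Left, from P1's indifference between Top and Bottom: 2y − 3(1−y) = −2y + 9(1−y), giving y = 3/4.
Since P1 is indifferent in equilibrium, P1's expected payoff equals the payoff from either row against (3/4, 1/4). Using Top: 2(3/4) − 3(1/4) = 3/4.

3/4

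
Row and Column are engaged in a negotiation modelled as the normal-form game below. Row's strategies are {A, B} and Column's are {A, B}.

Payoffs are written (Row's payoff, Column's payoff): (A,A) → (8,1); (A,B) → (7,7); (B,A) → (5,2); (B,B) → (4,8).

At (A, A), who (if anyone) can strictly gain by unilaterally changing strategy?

Row at (A, A) earns 8; deviating to B yields 5 — not better.
Column earns 1; deviating to B yields 7 — a strict improvement.
Only Column has a strictly profitable deviation.

Column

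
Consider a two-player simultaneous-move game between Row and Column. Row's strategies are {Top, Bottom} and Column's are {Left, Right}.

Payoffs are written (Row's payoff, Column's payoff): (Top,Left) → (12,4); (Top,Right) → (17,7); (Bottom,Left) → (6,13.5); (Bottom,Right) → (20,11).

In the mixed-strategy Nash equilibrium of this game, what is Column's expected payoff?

101/11

First find x, the probability Row plays Top, from Column's indifference between Left and Right: 4x + 13.5(1−x) = 7x + 11(1−x), giving x = 5/11.
Since Column is indifferent in equilibrium, Column's expected payoff equals the payoff from either column against (5/11, 6/11). Using Left: 4(5/11) + 13.5(6/11) = 101/11.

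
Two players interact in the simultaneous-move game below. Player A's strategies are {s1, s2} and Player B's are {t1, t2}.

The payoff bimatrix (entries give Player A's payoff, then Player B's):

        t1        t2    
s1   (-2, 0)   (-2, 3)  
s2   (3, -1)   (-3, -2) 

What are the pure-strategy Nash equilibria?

(s1, t1): Player A prefers s2 (3 > -2); Player B prefers t2 (3 > 0) — not an equilibrium.
(s1, t2): Player A gets -2 ≥ -3 from s2, and Player B gets 3 ≥ 0 from t1 — Nash equilibrium.
(s2, t1): Player A gets 3 ≥ -2 from s1, and Player B gets -1 ≥ -2 from t2 — Nash equilibrium.
(s2, t2): Player A prefers s1 (-2 > -3); Player B prefers t1 (-1 > -2) — not an equilibrium.

(s1, t2) and (s2, t1)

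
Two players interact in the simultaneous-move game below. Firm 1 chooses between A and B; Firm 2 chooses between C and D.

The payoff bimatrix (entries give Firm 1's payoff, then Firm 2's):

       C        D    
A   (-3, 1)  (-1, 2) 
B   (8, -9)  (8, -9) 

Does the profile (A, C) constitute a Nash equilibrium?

At (A, C), Firm 1 earns -3; switching to B would give 8, so Firm 1 would deviate.
Firm 2 earns 1; switching to D would give 2, so Firm 2 would deviate.
Since at least one player can profitably deviate, this is not a Nash equilibrium.

No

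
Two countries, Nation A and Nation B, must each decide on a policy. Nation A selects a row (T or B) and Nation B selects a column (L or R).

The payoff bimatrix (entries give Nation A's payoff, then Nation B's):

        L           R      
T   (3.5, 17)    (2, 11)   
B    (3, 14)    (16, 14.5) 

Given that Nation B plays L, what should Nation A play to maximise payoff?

Against L, Nation A earns 3.5 from T and 3 from B.
So T is the best response.

T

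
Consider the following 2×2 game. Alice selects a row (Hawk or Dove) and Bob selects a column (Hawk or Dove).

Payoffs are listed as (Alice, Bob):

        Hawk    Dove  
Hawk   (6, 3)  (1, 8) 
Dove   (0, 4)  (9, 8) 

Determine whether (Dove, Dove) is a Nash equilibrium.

Yes

At (Dove, Dove), Alice earns 9; switching to Hawk would give 1, so Alice has no profitable deviation.
Bob earns 8; switching to Hawk would give 4, so Bob has no profitable deviation.
Neither player can gain by a unilateral deviation, so this profile is a Nash equilibrium.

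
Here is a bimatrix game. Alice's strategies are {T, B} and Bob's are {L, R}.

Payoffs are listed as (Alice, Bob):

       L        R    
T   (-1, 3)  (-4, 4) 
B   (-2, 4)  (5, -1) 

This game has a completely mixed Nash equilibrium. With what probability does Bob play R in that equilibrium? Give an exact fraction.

Let c be the probability that Bob plays L. In a completely mixed equilibrium, Alice must be indifferent between T and B.
Alice's expected payoff from T is −c − 4(1−c); from B it is −2c + 5(1−c).
Setting these equal: 3c − 4 = −7c + 5, so c = 9/10.
Therefore Bob plays R with probability 1 − 9/10 = 1/10.

1/10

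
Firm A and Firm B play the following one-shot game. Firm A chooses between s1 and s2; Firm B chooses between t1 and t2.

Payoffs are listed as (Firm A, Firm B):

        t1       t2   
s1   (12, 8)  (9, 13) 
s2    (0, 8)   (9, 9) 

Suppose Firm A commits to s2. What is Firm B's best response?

t2

Against s2, Firm B earns 8 from t1 and 9 from t2.
So t2 is the best response.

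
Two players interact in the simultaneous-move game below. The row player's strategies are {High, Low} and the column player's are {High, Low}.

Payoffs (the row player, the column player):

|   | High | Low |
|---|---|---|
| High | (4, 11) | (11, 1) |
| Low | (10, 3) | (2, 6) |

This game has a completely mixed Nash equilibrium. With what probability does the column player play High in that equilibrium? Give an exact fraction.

Let q be the probability that the column player plays High. In a completely mixed equilibrium, the row player must be indifferent between High and Low.
The row player's expected payoff from High is 4q + 11(1−q); from Low it is 10q + 2(1−q).
Setting these equal: −7q + 11 = 8q + 2, so q = 3/5.

3/5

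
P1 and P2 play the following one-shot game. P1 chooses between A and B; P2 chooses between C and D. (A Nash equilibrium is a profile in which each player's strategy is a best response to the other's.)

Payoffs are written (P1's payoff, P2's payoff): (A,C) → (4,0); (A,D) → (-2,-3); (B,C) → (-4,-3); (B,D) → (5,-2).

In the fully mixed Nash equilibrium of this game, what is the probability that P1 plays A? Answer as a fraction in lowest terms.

1/4

Let p be the probability that P1 plays A. In a completely mixed equilibrium, P2 must be indifferent between C and D.
P2's expected payoff from C is −3(1−p); from D it is −3p − 2(1−p).
Setting these equal: 3p − 3 = −p − 2, so p = 1/4.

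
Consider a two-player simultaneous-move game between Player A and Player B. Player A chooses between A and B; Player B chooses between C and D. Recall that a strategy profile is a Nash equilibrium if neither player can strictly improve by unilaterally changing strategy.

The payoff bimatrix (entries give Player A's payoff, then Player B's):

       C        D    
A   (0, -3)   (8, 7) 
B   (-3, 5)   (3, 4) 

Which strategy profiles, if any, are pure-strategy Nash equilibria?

(A, D)

(A, C): Player B prefers D (7 > -3) — not an equilibrium.
(A, D): Player A gets 8 ≥ 3 from B, and Player B gets 7 ≥ -3 from C — Nash equilibrium.
(B, C): Player A prefers A (0 > -3) — not an equilibrium.
(B, D): Player A prefers A (8 > 3); Player B prefers C (5 > 4) — not an equilibrium.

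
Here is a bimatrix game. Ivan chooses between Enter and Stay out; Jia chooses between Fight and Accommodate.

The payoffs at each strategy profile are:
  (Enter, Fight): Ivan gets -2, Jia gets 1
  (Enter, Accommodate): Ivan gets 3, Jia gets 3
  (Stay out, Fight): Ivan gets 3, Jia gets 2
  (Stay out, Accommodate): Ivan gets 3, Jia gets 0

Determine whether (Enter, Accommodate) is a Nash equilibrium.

Yes

At (Enter, Accommodate), Ivan earns 3; switching to Stay out would give 3, so Ivan has no profitable deviation.
Jia earns 3; switching to Fight would give 1, so Jia has no profitable deviation.
Neither player can gain by a unilateral deviation, so this profile is a Nash equilibrium.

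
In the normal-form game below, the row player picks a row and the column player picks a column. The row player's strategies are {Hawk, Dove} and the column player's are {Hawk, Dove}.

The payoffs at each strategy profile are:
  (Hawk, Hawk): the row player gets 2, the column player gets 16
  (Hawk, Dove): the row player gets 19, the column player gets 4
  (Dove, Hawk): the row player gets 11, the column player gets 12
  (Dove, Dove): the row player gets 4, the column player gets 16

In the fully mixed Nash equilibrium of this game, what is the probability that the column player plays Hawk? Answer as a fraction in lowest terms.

5/8

Let c be the probability that the column player plays Hawk. In a completely mixed equilibrium, the row player must be indifferent between Hawk and Dove.
The row player's expected payoff from Hawk is 2c + 19(1−c); from Dove it is 11c + 4(1−c).
Setting these equal: −17c + 19 = 7c + 4, so c = 5/8.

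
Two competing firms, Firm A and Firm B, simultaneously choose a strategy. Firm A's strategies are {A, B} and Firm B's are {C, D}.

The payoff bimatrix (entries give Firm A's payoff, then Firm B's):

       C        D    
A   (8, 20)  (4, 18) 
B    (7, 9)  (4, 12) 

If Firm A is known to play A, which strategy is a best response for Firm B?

C

Against A, Firm B earns 20 from C and 18 from D.
So C is the best response.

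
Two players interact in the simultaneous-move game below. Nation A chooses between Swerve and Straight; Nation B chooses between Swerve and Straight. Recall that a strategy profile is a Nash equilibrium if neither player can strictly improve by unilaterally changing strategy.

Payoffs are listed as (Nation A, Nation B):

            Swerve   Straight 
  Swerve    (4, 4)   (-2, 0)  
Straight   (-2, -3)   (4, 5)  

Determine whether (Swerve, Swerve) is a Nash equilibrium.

Yes

At (Swerve, Swerve), Nation A earns 4; switching to Straight would give -2, so Nation A has no profitable deviation.
Nation B earns 4; switching to Straight would give 0, so Nation B has no profitable deviation.
Neither player can gain by a unilateral deviation, so this profile is a Nash equilibrium.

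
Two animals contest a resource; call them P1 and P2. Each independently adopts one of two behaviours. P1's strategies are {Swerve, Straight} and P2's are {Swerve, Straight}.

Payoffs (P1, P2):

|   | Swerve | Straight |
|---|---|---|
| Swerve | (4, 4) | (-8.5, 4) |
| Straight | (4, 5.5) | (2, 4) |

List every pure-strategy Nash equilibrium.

(Swerve, Swerve) and (Straight, Swerve)

(Swerve, Swerve): P1 gets 4 ≥ 4 from Straight, and P2 gets 4 ≥ 4 from Straight — Nash equilibrium.
(Swerve, Straight): P1 prefers Straight (2 > -8.5) — not an equilibrium.
(Straight, Swerve): P1 gets 4 ≥ 4 from Swerve, and P2 gets 5.5 ≥ 4 from Straight — Nash equilibrium.
(Straight, Straight): P2 prefers Swerve (5.5 > 4) — not an equilibrium.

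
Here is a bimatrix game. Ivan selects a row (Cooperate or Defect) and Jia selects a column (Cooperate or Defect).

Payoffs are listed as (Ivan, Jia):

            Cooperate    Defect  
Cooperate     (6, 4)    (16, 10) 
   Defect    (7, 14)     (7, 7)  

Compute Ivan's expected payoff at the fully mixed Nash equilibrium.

7

First find q, the probability Jia plays Cooperate, from Ivan's indifference between Cooperate and Defect: 6q + 16(1−q) = 7q + 7(1−q), giving q = 9/10.
Since Ivan is indifferent in equilibrium, Ivan's expected payoff equals the payoff from either row against (9/10, 1/10). Using Cooperate: 6(9/10) + 16(1/10) = 7.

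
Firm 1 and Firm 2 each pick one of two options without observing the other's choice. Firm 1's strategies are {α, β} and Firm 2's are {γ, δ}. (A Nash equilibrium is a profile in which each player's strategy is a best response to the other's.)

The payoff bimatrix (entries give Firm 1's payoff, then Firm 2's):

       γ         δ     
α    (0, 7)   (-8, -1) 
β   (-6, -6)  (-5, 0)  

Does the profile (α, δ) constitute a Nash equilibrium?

No

At (α, δ), Firm 1 earns -8; switching to β would give -5, so Firm 1 would deviate.
Firm 2 earns -1; switching to γ would give 7, so Firm 2 would deviate.
Since at least one player can profitably deviate, this is not a Nash equilibrium.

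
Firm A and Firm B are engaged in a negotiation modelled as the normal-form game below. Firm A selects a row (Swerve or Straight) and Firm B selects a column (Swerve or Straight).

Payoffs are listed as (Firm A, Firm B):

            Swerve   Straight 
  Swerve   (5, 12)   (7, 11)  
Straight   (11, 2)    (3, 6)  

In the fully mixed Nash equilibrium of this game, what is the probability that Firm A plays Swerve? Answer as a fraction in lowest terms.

4/5

Let r be the probability that Firm A plays Swerve. In a completely mixed equilibrium, Firm B must be indifferent between Swerve and Straight.
Firm B's expected payoff from Swerve is 12r + 2(1−r); from Straight it is 11r + 6(1−r).
Setting these equal: 10r + 2 = 5r + 6, so r = 4/5.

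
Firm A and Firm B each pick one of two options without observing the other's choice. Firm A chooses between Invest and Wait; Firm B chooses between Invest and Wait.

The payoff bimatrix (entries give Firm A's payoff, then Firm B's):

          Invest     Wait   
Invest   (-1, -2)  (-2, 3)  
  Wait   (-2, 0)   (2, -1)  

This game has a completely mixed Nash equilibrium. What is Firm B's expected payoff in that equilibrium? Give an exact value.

-1/3

First find x, the probability Firm A plays Invest, from Firm B's indifference between Invest and Wait: −2x = 3x − (1−x), giving x = 1/6.
Since Firm B is indifferent in equilibrium, Firm B's expected payoff equals the payoff from either column against (1/6, 5/6). Using Invest: −2(1/6) = -1/3.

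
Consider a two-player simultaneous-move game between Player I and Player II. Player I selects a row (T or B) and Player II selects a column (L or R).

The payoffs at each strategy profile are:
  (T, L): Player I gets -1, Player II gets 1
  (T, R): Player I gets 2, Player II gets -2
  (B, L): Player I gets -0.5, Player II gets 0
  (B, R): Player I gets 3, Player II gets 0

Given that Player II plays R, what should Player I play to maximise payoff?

B

Against R, Player I earns 2 from T and 3 from B.
So B is the best response.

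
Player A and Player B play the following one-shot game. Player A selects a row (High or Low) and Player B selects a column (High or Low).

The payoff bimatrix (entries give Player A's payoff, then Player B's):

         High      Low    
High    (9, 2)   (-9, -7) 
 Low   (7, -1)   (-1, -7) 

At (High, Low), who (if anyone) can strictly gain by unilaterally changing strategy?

Player A at (High, Low) earns -9; deviating to Low yields -1 — a strict improvement.
Player B earns -7; deviating to High yields 2 — a strict improvement.
Both Player A and Player B have strictly profitable deviations.

Both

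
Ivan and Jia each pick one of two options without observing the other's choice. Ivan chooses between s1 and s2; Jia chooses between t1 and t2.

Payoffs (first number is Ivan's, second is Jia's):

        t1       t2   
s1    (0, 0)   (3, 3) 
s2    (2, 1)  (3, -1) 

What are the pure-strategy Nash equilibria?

(s1, t1): Ivan prefers s2 (2 > 0); Jia prefers t2 (3 > 0) — not an equilibrium.
(s1, t2): Ivan gets 3 ≥ 3 from s2, and Jia gets 3 ≥ 0 from t1 — Nash equilibrium.
(s2, t1): Ivan gets 2 ≥ 0 from s1, and Jia gets 1 ≥ -1 from t2 — Nash equilibrium.
(s2, t2): Jia prefers t1 (1 > -1) — not an equilibrium.

(s1, t2) and (s2, t1)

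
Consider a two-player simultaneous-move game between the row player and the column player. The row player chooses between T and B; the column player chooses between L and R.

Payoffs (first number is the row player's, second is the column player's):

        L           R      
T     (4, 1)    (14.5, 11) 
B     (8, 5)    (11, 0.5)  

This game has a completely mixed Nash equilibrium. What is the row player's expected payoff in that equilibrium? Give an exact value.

First find q, the probability the column player plays L, from the row player's indifference between T and B: 4q + 14.5(1−q) = 8q + 11(1−q), giving q = 7/15.
Since the row player is indifferent in equilibrium, the row player's expected payoff equals the payoff from either row against (7/15, 8/15). Using T: 4(7/15) + 14.5(8/15) = 48/5.

48/5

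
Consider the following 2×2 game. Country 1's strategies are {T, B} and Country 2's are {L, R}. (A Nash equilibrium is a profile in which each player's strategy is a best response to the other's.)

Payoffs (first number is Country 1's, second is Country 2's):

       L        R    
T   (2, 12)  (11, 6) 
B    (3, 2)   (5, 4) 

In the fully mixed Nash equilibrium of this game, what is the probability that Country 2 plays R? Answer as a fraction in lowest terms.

1/7

Let q be the probability that Country 2 plays L. In a completely mixed equilibrium, Country 1 must be indifferent between T and B.
Country 1's expected payoff from T is 2q + 11(1−q); from B it is 3q + 5(1−q).
Setting these equal: −9q + 11 = −2q + 5, so q = 6/7.
Therefore Country 2 plays R with probability 1 − 6/7 = 1/7.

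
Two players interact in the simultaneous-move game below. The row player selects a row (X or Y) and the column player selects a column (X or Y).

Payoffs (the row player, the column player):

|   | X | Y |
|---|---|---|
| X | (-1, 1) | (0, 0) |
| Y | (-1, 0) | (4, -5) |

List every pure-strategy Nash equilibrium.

(X, X) and (Y, X)

(X, X): the row player gets -1 ≥ -1 from Y, and the column player gets 1 ≥ 0 from Y — Nash equilibrium.
(X, Y): the row player prefers Y (4 > 0); the column player prefers X (1 > 0) — not an equilibrium.
(Y, X): the row player gets -1 ≥ -1 from X, and the column player gets 0 ≥ -5 from Y — Nash equilibrium.
(Y, Y): the column player prefers X (0 > -5) — not an equilibrium.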